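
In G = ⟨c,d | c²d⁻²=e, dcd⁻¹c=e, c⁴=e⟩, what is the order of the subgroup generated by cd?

|⟨cd⟩| equals the order of cd. Compute successive powers until reaching e:
  (cd)¹ = cd, (cd)² = c², (cd)³ = cd⁻¹, (cd)⁴ = e.
The smallest positive k with (cd)ᵏ = e is 4, so |⟨cd⟩| = 4.

Answer: 4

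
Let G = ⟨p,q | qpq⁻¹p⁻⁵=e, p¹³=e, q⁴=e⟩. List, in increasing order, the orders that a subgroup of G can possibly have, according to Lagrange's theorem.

|G| = 52 = 2² · 13. By Lagrange's theorem the order of any subgroup divides 52; the divisors of 52 are 1, 2, 4, 13, 26, 52.

Answer: 1, 2, 4, 13, 26, 52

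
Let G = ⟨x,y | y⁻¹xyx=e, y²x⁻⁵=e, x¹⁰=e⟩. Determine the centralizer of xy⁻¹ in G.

⟨xy⁻¹⟩ ⊆ C_G(xy⁻¹) since powers of xy⁻¹ commute with xy⁻¹; so |C_G(xy⁻¹)| ≥ |⟨xy⁻¹⟩| = 4.
By orbit–stabilizer, |C_G(xy⁻¹)| = |G| / |conj. class of xy⁻¹| = 20 / 5 = 4.
The 4 elements commuting with xy⁻¹ are {e, x⁵, xy, xy⁻¹}.

Answer: {e, x⁵, xy, xy⁻¹}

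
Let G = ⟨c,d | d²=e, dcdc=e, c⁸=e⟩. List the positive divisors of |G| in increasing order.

|G| = 16 = 2⁴. By Lagrange's theorem the order of any subgroup divides 16; the divisors of 16 are 1, 2, 4, 8, 16.

Answer: 1, 2, 4, 8, 16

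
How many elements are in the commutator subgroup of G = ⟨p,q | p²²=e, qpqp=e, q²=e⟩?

G' = [G, G] is generated by all commutators. The generator-pair commutators are: [p, q] = p².
The subgroup they normally generate is {e, p², p⁴, p⁶, p⁸, p¹⁰, p¹², p¹⁴, p¹⁶, p¹⁸, p²⁰}, of order 11.
Check: |G/G'| = 44/11 = 4 is the order of the abelianisation.

Answer: 11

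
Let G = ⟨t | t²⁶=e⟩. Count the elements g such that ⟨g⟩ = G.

G is cyclic of order 26. An element generates G iff its order is 26, and a cyclic group of order 26 has exactly φ(26) = 12 such elements.

Answer: 12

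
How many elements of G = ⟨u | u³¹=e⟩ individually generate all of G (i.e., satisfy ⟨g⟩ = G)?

G is cyclic of order 31. An element generates G iff its order is 31, and a cyclic group of order 31 has exactly φ(31) = 30 such elements.

Answer: 30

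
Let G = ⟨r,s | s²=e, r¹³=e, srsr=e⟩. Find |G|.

Enumerate words in the generators, reducing via the relations: the distinct elements are
  {e, r, s, rs, r², r³, r⁴, r⁵, r⁶, r⁷, r⁸, r⁹, r²s, r³s, r¹², r¹¹, r¹⁰, r⁴s, r⁵s, r⁶s, r⁷s, r⁸s, r⁹s, r¹²s, r¹¹s, r¹⁰s}.
No further products give new elements, so |G| = 26.

Answer: 26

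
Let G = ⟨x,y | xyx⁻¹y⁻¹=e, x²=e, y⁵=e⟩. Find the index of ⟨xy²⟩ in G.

First find ord(xy²) by computing successive powers:
  (xy²)¹ = xy², (xy²)² = y⁴, (xy²)³ = xy, (xy²)⁴ = y³, (xy²)⁵ = x, (xy²)⁶ = y², (xy²)⁷ = xy⁴, (xy²)⁸ = y, (xy²)⁹ = xy³, (xy²)¹⁰ = e.
So |⟨xy²⟩| = ord(xy²) = 10. With |G| = 10, by Lagrange [G : ⟨xy²⟩] = 10/10 = 1.

Answer: 1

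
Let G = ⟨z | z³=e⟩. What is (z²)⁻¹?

The order of (z²) is 3 (smallest k with (z²)ᵏ = e), so (z²)⁻¹ = (z²)² = z.
Check: (z²) · z → (z²) · z = e, giving e as required.

Answer: z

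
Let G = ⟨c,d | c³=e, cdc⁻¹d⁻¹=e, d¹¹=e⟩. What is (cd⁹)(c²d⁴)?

Compute (cd⁹) · (c²d⁴) by multiplying left to right and reducing via the relations at each step:
  (cd⁹) · c² = d⁹
  (d⁹) · d⁴ = d²

Answer: d²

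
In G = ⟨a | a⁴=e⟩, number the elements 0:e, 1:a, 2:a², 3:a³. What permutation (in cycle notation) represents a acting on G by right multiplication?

(0 1 2 3)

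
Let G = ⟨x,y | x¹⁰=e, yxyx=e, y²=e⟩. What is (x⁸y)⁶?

Compute successive powers of (x⁸y), reducing at each step:
  (x⁸y)²: (x⁸y) · x⁸ = y;   y · y = e
  (x⁸y)³: e · x⁸ = x⁸;   (x⁸) · y = x⁸y
  (x⁸y)⁴: (x⁸y) · x⁸ = y;   y · y = e
  (x⁸y)⁵: e · x⁸ = x⁸;   (x⁸) · y = x⁸y
  (x⁸y)⁶: (x⁸y) · x⁸ = y;   y · y = e

Answer: e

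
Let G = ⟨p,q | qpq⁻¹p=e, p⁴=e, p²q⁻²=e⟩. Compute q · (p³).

Compute q · (p³) by multiplying left to right and reducing via the relations at each step:
  q · p³ = pq

Answer: pq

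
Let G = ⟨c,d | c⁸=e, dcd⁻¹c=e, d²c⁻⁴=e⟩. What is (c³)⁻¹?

The order of (c³) is 8 (smallest k with (c³)ᵏ = e), so (c³)⁻¹ = (c³)⁷ = c⁵.
Check: (c³) · (c⁵) → (c³) · c⁵ = e, giving e as required.

Answer: c⁵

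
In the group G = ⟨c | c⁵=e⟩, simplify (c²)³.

Compute successive powers of (c²), reducing at each step:
  (c²)²: (c²) · c² = c⁴
  (c²)³: (c⁴) · c² = c

Answer: c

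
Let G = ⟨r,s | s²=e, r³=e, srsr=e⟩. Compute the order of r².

Compute successive powers until reaching e:
  (r²)¹ = r², (r²)² = r, (r²)³ = e.
The smallest positive k with (r²)ᵏ = e is 3.

Answer: 3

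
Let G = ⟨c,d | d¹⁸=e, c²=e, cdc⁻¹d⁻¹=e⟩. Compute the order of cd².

Compute successive powers until reaching e:
  (cd²)¹ = cd², (cd²)² = d⁴, (cd²)³ = cd⁶, (cd²)⁴ = d⁸, (cd²)⁵ = cd¹⁰, (cd²)⁶ = d¹², (cd²)⁷ = cd¹⁴, (cd²)⁸ = d¹⁶, (cd²)⁹ = c, (cd²)¹⁰ = d², (cd²)¹¹ = cd⁴, (cd²)¹² = d⁶, (cd²)¹³ = cd⁸, (cd²)¹⁴ = d¹⁰, (cd²)¹⁵ = cd¹², (cd²)¹⁶ = d¹⁴, (cd²)¹⁷ = cd¹⁶, (cd²)¹⁸ = e.
The smallest positive k with (cd²)ᵏ = e is 18.

Answer: 18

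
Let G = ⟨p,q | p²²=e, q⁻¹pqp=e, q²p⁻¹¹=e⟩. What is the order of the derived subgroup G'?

G' = [G, G] is generated by all commutators. The generator-pair commutators are: [p, q] = p².
The subgroup they normally generate is {e, p², p⁴, p⁶, p⁸, p¹⁰, p¹², p¹⁴, p¹⁶, p¹⁸, p²⁰}, of order 11.
Check: |G/G'| = 44/11 = 4 is the order of the abelianisation.

Answer: 11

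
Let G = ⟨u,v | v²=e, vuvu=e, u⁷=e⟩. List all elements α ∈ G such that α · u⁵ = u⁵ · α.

⟨u⁵⟩ ⊆ C_G(u⁵) since powers of u⁵ commute with u⁵; so |C_G(u⁵)| ≥ |⟨u⁵⟩| = 7.
By orbit–stabilizer, |C_G(u⁵)| = |G| / |conj. class of u⁵| = 14 / 2 = 7.
The 7 elements commuting with u⁵ are {e, u, u², u³, u⁴, u⁵, u⁶}.

Answer: {e, u, u², u³, u⁴, u⁵, u⁶}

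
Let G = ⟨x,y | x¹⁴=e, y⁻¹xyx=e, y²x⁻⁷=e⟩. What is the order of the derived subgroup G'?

G' = [G, G] is generated by all commutators. The generator-pair commutators are: [x, y] = x².
The subgroup they normally generate is {e, x², x⁴, x⁶, x⁸, x¹⁰, x¹²}, of order 7.
Check: |G/G'| = 28/7 = 4 is the order of the abelianisation.

Answer: 7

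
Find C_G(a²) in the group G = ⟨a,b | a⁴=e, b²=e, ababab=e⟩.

⟨a²⟩ ⊆ C_G(a²) since powers of a² commute with a²; so |C_G(a²)| ≥ |⟨a²⟩| = 2.
By orbit–stabilizer, |C_G(a²)| = |G| / |conj. class of a²| = 24 / 3 = 8.
The 8 elements commuting with a² are {e, a, a², a³, aba²b, ba²b, a²ba²b, a³ba²b}.

Answer: {e, a, a², a³, aba²b, ba²b, a²ba²b, a³ba²b}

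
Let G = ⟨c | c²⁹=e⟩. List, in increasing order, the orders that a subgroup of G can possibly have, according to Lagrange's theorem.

|G| = 29 = 29. By Lagrange's theorem the order of any subgroup divides 29; the divisors of 29 are 1, 29.

Answer: 1, 29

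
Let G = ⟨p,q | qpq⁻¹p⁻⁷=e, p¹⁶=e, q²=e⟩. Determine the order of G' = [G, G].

G' = [G, G] is generated by all commutators. The generator-pair commutators are: [p, q] = p¹⁰.
The subgroup they normally generate is {e, p², p⁴, p⁶, p⁸, p¹⁰, p¹², p¹⁴}, of order 8.
Check: |G/G'| = 32/8 = 4 is the order of the abelianisation.

Answer: 8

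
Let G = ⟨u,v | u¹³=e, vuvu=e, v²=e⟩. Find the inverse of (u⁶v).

The order of (u⁶v) is 2 (smallest k with (u⁶v)ᵏ = e), so (u⁶v)⁻¹ = (u⁶v)¹ = u⁶v.
Check: (u⁶v) · (u⁶v) → (u⁶v) · u⁶ = v;   v · v = e, giving e as required.

Answer: u⁶v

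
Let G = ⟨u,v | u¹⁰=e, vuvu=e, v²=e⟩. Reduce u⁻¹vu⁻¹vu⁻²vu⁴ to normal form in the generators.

Multiply left to right, reducing at each step:
  (u⁹) · v = u⁹v
  (u⁹v) · u⁻¹ = v
  v · v = e
  e · u⁻² = u⁸
  (u⁸) · v = u⁸v
  (u⁸v) · u⁴ = u⁴v

Answer: u⁴v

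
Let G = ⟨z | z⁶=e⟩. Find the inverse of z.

The order of z is 6 (smallest k with zᵏ = e), so z⁻¹ = z⁵ = z⁵.
Check: z · (z⁵) → z · z⁵ = e, giving e as required.

Answer: z⁵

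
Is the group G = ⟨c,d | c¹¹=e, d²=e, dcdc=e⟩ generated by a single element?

Every cyclic group is abelian. But c·d = cd while d·c = c¹⁰d, so c·d ≠ d·c and G is not abelian. Hence G is not cyclic.

Answer: No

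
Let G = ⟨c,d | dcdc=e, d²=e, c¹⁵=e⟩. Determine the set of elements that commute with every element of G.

An element z ∈ Z(G) iff z commutes with every generator.
For example e is central: e·c = c = c·e; e·d = d = d·e.
Whereas c ∉ Z(G) since c·d = cd ≠ c¹⁴d = d·c.
Checking each of the 30 elements this way gives Z(G) = {e}, of order 1.

Answer: {e}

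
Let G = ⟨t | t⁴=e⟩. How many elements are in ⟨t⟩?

|⟨t⟩| equals the order of t. Compute successive powers until reaching e:
  t¹ = t, t² = t², t³ = t³, t⁴ = e.
The smallest positive k with tᵏ = e is 4, so |⟨t⟩| = 4.

Answer: 4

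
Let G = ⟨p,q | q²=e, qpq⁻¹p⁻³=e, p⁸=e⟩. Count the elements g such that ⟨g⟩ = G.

⟨g⟩ = G would require ord(g) = |G| = 16, but the maximum element order in G is 8 < 16. So G is not cyclic and no single element generates it: the count is 0.

Answer: 0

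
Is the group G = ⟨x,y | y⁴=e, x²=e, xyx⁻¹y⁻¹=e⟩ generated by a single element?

|G| = 8, but the maximum element order in G is 4 < 8. No single element generates all of G, so G is not cyclic.

Answer: No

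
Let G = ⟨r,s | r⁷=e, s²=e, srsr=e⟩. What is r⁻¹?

The order of r is 7 (smallest k with rᵏ = e), so r⁻¹ = r⁶ = r⁶.
Check: r · (r⁶) → r · r⁶ = e, giving e as required.

Answer: r⁶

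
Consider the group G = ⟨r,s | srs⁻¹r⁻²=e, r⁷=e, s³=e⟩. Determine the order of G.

Enumerate words in the generators, reducing via the relations: the distinct elements are
  {e, r, s, rs, r², r³, r⁴, r⁵, r⁶, s², rs², r²s, r³s, r⁴s, r⁵s, r⁶s, r²s², r³s², r⁴s², r⁵s², r⁶s²}.
No further products give new elements, so |G| = 21.

Answer: 21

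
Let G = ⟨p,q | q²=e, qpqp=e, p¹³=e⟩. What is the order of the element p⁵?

Compute successive powers until reaching e:
  (p⁵)¹ = p⁵, (p⁵)² = p¹⁰, (p⁵)³ = p², (p⁵)⁴ = p⁷, (p⁵)⁵ = p¹², (p⁵)⁶ = p⁴, (p⁵)⁷ = p⁹, (p⁵)⁸ = p, (p⁵)⁹ = p⁶, (p⁵)¹⁰ = p¹¹, (p⁵)¹¹ = p³, (p⁵)¹² = p⁸, (p⁵)¹³ = e.
The smallest positive k with (p⁵)ᵏ = e is 13.

Answer: 13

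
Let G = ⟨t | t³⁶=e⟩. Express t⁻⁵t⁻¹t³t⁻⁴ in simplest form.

Multiply left to right, reducing at each step:
  (t³¹) · t⁻¹ = t³⁰
  (t³⁰) · t³ = t³³
  (t³³) · t⁻⁴ = t²⁹

Answer: t²⁹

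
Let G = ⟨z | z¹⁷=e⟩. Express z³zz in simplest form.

Multiply left to right, reducing at each step:
  (z³) · z = z⁴
  (z⁴) · z = z⁵

Answer: z⁵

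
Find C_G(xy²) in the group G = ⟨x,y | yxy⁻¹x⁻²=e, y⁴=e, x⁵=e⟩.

⟨xy²⟩ ⊆ C_G(xy²) since powers of xy² commute with xy²; so |C_G(xy²)| ≥ |⟨xy²⟩| = 2.
By orbit–stabilizer, |C_G(xy²)| = |G| / |conj. class of xy²| = 20 / 5 = 4.
The 4 elements commuting with xy² are {e, x²y, xy², x⁴y³}.

Answer: {e, x²y, xy², x⁴y³}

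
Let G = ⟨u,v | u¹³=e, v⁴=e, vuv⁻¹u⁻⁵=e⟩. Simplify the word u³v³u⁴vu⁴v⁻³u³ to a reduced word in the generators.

Multiply left to right, reducing at each step:
  (u³) · v³ = u³v³
  (u³v³) · u⁴ = u⁹v³
  (u⁹v³) · v = u⁹
  (u⁹) · u⁴ = e
  e · v⁻³ = v
  v · u³ = u²v

Answer: u²v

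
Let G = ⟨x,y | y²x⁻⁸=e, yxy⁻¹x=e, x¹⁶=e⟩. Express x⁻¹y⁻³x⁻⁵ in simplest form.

Multiply left to right, reducing at each step:
  (x¹⁵) · y⁻³ = x⁷y⁻¹
  (x⁷y⁻¹) · x⁻⁵ = x⁴y

Answer: x⁴y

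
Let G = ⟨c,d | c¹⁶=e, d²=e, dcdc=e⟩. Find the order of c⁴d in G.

Compute successive powers until reaching e:
  (c⁴d)¹ = c⁴d, (c⁴d)² = e.
The smallest positive k with (c⁴d)ᵏ = e is 2.

Answer: 2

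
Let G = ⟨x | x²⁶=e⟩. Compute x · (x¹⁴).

Compute x · (x¹⁴) by multiplying left to right and reducing via the relations at each step:
  x · x¹⁴ = x¹⁵

Answer: x¹⁵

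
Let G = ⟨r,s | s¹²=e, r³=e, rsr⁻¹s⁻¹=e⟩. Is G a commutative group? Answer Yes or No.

Each pair of generators commutes: r·s = rs = s·r. Since the generators pairwise commute, every element of G commutes with every other, so G is abelian.

Answer: Yes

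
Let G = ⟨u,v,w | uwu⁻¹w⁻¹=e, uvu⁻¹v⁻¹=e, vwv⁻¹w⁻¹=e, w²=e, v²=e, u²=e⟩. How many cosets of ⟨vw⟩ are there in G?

First find ord(vw) by computing successive powers:
  (vw)¹ = vw, (vw)² = e.
So |⟨vw⟩| = ord(vw) = 2. With |G| = 8, by Lagrange [G : ⟨vw⟩] = 8/2 = 4.

Answer: 4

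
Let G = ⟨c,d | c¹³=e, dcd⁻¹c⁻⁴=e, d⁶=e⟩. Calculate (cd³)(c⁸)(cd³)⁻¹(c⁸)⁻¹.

[(cd³), (c⁸)] = (cd³)·(c⁸)·(cd³)⁻¹·(c⁸)⁻¹.
  (cd³) · (c⁸) = c⁶d³
  (c⁶d³) · (cd³) = c⁵
  (c⁵) · (c⁵) = c¹⁰

Answer: c¹⁰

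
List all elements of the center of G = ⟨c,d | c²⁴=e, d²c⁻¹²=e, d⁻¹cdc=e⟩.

An element z ∈ Z(G) iff z commutes with every generator.
For example c¹² is central: (c¹²)·c = c¹³ = c·(c¹²); (c¹²)·d = d⁻¹ = d·(c¹²).
Whereas c ∉ Z(G) since c·d = cd ≠ c¹¹d⁻¹ = d·c.
Checking each of the 48 elements this way gives Z(G) = {e, c¹²}, of order 2.

Answer: {e, c¹²}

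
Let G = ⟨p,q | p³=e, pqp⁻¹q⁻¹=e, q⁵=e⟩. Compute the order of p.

Compute successive powers until reaching e:
  p¹ = p, p² = p², p³ = e.
The smallest positive k with pᵏ = e is 3.

Answer: 3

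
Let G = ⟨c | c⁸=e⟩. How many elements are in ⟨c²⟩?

|⟨c²⟩| equals the order of c². Compute successive powers until reaching e:
  (c²)¹ = c², (c²)² = c⁴, (c²)³ = c⁶, (c²)⁴ = e.
The smallest positive k with (c²)ᵏ = e is 4, so |⟨c²⟩| = 4.

Answer: 4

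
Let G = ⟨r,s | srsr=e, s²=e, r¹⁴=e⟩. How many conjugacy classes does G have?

The conjugacy classes (representative and size) are:
  [e] (size 1), [r¹³] (size 2), [r²] (size 2), [r³] (size 2), [r¹⁰] (size 2), [r⁵] (size 2), [r⁸] (size 2), [r⁷] (size 1), [r⁶s] (size 7), [r⁹s] (size 7).
Class equation: 1 + 2 + 2 + 2 + 2 + 2 + 2 + 1 + 7 + 7 = 28 = |G|. So G has 10 conjugacy classes.

Answer: 10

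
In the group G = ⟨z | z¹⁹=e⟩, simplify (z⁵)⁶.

Compute successive powers of (z⁵), reducing at each step:
  (z⁵)²: (z⁵) · z⁵ = z¹⁰
  (z⁵)³: (z¹⁰) · z⁵ = z¹⁵
  (z⁵)⁴: (z¹⁵) · z⁵ = z
  (z⁵)⁵: z · z⁵ = z⁶
  (z⁵)⁶: (z⁶) · z⁵ = z¹¹

Answer: z¹¹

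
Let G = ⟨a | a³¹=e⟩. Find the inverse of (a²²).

The order of (a²²) is 31 (smallest k with (a²²)ᵏ = e), so (a²²)⁻¹ = (a²²)³⁰ = a⁹.
Check: (a²²) · (a⁹) → (a²²) · a⁹ = e, giving e as required.

Answer: a⁹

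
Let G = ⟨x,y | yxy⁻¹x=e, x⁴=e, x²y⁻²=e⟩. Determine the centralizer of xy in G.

⟨xy⟩ ⊆ C_G(xy) since powers of xy commute with xy; so |C_G(xy)| ≥ |⟨xy⟩| = 4.
By orbit–stabilizer, |C_G(xy)| = |G| / |conj. class of xy| = 8 / 2 = 4.
The 4 elements commuting with xy are {e, x², xy⁻¹, xy}.

Answer: {e, x², xy⁻¹, xy}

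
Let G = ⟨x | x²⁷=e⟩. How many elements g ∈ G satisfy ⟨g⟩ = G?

G is cyclic of order 27. An element generates G iff its order is 27, and a cyclic group of order 27 has exactly φ(27) = 18 such elements.

Answer: 18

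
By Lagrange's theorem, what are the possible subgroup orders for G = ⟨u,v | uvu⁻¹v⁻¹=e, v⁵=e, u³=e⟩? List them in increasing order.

|G| = 15 = 3 · 5. By Lagrange's theorem the order of any subgroup divides 15; the divisors of 15 are 1, 3, 5, 15.

Answer: 1, 3, 5, 15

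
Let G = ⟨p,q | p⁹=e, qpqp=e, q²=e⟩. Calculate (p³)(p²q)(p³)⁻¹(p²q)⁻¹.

[(p³), (p²q)] = (p³)·(p²q)·(p³)⁻¹·(p²q)⁻¹.
  (p³) · (p²q) = p⁵q
  (p⁵q) · (p⁶) = p⁸q
  (p⁸q) · (p²q) = p⁶

Answer: p⁶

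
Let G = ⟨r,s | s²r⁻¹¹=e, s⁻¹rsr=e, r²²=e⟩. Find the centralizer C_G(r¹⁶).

⟨r¹⁶⟩ ⊆ C_G(r¹⁶) since powers of r¹⁶ commute with r¹⁶; so |C_G(r¹⁶)| ≥ |⟨r¹⁶⟩| = 11.
By orbit–stabilizer, |C_G(r¹⁶)| = |G| / |conj. class of r¹⁶| = 44 / 2 = 22.
The 22 elements commuting with r¹⁶ are {e, r, r², r³, r⁴, r⁵, r⁶, r⁷, r⁸, r⁹, r¹⁰, r¹¹, r¹², r¹³, r¹⁴, r¹⁵, r¹⁶, r¹⁷, r¹⁸, r¹⁹, r²⁰, r²¹}.

Answer: {e, r, r², r³, r⁴, r⁵, r⁶, r⁷, r⁸, r⁹, r¹⁰, r¹¹, r¹², r¹³, r¹⁴, r¹⁵, r¹⁶, r¹⁷, r¹⁸, r¹⁹, r²⁰, r²¹}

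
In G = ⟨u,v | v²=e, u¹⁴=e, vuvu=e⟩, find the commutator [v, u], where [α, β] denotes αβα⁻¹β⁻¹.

[v, u] = v·u·v⁻¹·u⁻¹.
  v · u = u¹³v
  (u¹³v) · v = u¹³
  (u¹³) · (u¹³) = u¹²

Answer: u¹²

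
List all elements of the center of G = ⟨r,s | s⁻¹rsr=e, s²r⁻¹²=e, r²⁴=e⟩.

An element z ∈ Z(G) iff z commutes with every generator.
For example r¹² is central: (r¹²)·r = r¹³ = r·(r¹²); (r¹²)·s = s⁻¹ = s·(r¹²).
Whereas r ∉ Z(G) since r·s = rs ≠ r¹¹s⁻¹ = s·r.
Checking each of the 48 elements this way gives Z(G) = {e, r¹²}, of order 2.

Answer: {e, r¹²}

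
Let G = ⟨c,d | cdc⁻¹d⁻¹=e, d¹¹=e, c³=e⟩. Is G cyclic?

|G| = 33. The element cd has order 33 (its powers give 33 distinct elements), so ⟨cd⟩ = G and G is cyclic.

Answer: Yes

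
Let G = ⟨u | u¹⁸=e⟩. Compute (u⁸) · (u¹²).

Compute (u⁸) · (u¹²) by multiplying left to right and reducing via the relations at each step:
  (u⁸) · u¹² = u²

Answer: u²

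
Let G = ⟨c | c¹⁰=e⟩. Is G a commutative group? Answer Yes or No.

G has a single generator, so G is cyclic and hence abelian.

Answer: Yes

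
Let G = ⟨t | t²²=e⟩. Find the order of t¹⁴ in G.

Compute successive powers until reaching e:
  (t¹⁴)¹ = t¹⁴, (t¹⁴)² = t⁶, (t¹⁴)³ = t²⁰, (t¹⁴)⁴ = t¹², (t¹⁴)⁵ = t⁴, (t¹⁴)⁶ = t¹⁸, (t¹⁴)⁷ = t¹⁰, (t¹⁴)⁸ = t², (t¹⁴)⁹ = t¹⁶, (t¹⁴)¹⁰ = t⁸, (t¹⁴)¹¹ = e.
The smallest positive k with (t¹⁴)ᵏ = e is 11.

Answer: 11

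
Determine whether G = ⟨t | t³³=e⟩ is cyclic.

|G| = 33. The element t has order 33 (its powers give 33 distinct elements), so ⟨t⟩ = G and G is cyclic.

Answer: Yes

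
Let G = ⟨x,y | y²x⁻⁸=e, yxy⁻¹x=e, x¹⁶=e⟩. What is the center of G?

An element z ∈ Z(G) iff z commutes with every generator.
For example x⁸ is central: (x⁸)·x = x⁹ = x·(x⁸); (x⁸)·y = y⁻¹ = y·(x⁸).
Whereas x ∉ Z(G) since x·y = xy ≠ x⁷y⁻¹ = y·x.
Checking each of the 32 elements this way gives Z(G) = {e, x⁸}, of order 2.

Answer: {e, x⁸}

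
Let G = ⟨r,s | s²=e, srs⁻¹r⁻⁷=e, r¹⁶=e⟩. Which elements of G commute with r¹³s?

⟨r¹³s⟩ ⊆ C_G(r¹³s) since powers of r¹³s commute with r¹³s; so |C_G(r¹³s)| ≥ |⟨r¹³s⟩| = 4.
By orbit–stabilizer, |C_G(r¹³s)| = |G| / |conj. class of r¹³s| = 32 / 8 = 4.
The 4 elements commuting with r¹³s are {e, r⁸, r⁵s, r¹³s}.

Answer: {e, r⁸, r⁵s, r¹³s}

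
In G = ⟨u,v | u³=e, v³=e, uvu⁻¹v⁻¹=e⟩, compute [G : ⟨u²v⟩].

First find ord(u²v) by computing successive powers:
  (u²v)¹ = u²v, (u²v)² = uv², (u²v)³ = e.
So |⟨u²v⟩| = ord(u²v) = 3. With |G| = 9, by Lagrange [G : ⟨u²v⟩] = 9/3 = 3.

Answer: 3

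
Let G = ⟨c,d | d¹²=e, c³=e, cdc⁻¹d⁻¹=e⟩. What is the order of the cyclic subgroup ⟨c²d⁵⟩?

|⟨c²d⁵⟩| equals the order of c²d⁵. Compute successive powers until reaching e:
  (c²d⁵)¹ = c²d⁵, (c²d⁵)² = cd¹⁰, (c²d⁵)³ = d³, (c²d⁵)⁴ = c²d⁸, (c²d⁵)⁵ = cd, (c²d⁵)⁶ = d⁶, (c²d⁵)⁷ = c²d¹¹, (c²d⁵)⁸ = cd⁴, (c²d⁵)⁹ = d⁹, (c²d⁵)¹⁰ = c²d², (c²d⁵)¹¹ = cd⁷, (c²d⁵)¹² = e.
The smallest positive k with (c²d⁵)ᵏ = e is 12, so |⟨c²d⁵⟩| = 12.

Answer: 12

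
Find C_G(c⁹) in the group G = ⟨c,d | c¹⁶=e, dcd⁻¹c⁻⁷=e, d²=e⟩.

⟨c⁹⟩ ⊆ C_G(c⁹) since powers of c⁹ commute with c⁹; so |C_G(c⁹)| ≥ |⟨c⁹⟩| = 16.
By orbit–stabilizer, |C_G(c⁹)| = |G| / |conj. class of c⁹| = 32 / 2 = 16.
The 16 elements commuting with c⁹ are {e, c, c², c³, c⁴, c⁵, c⁶, c⁷, c⁸, c⁹, c¹⁰, c¹¹, c¹², c¹³, c¹⁴, c¹⁵}.

Answer: {e, c, c², c³, c⁴, c⁵, c⁶, c⁷, c⁸, c⁹, c¹⁰, c¹¹, c¹², c¹³, c¹⁴, c¹⁵}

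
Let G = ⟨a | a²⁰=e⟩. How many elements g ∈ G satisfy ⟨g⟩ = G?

G is cyclic of order 20. An element generates G iff its order is 20, and a cyclic group of order 20 has exactly φ(20) = 8 such elements.

Answer: 8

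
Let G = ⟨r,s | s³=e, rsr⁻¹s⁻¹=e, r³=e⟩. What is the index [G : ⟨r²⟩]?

First find ord(r²) by computing successive powers:
  (r²)¹ = r², (r²)² = r, (r²)³ = e.
So |⟨r²⟩| = ord(r²) = 3. With |G| = 9, by Lagrange [G : ⟨r²⟩] = 9/3 = 3.

Answer: 3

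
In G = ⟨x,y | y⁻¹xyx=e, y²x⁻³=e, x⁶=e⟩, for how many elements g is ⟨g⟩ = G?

⟨g⟩ = G would require ord(g) = |G| = 12, but the maximum element order in G is 6 < 12. So G is not cyclic and no single element generates it: the count is 0.

Answer: 0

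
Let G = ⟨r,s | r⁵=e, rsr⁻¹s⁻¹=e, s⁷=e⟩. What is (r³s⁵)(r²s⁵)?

Compute (r³s⁵) · (r²s⁵) by multiplying left to right and reducing via the relations at each step:
  (r³s⁵) · r² = s⁵
  (s⁵) · s⁵ = s³

Answer: s³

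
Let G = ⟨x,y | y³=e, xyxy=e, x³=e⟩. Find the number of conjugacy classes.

The conjugacy classes (representative and size) are:
  [e] (size 1), [yx²] (size 4), [y²x] (size 4), [x²y²] (size 3).
Class equation: 1 + 4 + 4 + 3 = 12 = |G|. So G has 4 conjugacy classes.

Answer: 4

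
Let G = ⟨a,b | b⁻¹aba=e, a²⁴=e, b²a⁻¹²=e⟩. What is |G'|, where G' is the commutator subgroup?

G' = [G, G] is generated by all commutators. The generator-pair commutators are: [a, b] = a².
The subgroup they normally generate is {e, a², a⁴, a⁶, a⁸, a¹⁰, a¹², a¹⁴, a¹⁶, a¹⁸, a²⁰, a²²}, of order 12.
Check: |G/G'| = 48/12 = 4 is the order of the abelianisation.

Answer: 12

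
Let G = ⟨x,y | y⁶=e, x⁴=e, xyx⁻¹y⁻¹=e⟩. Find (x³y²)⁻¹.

The order of (x³y²) is 12 (smallest k with (x³y²)ᵏ = e), so (x³y²)⁻¹ = (x³y²)¹¹ = xy⁴.
Check: (x³y²) · (xy⁴) → (x³y²) · x = y²;   (y²) · y⁴ = e, giving e as required.

Answer: xy⁴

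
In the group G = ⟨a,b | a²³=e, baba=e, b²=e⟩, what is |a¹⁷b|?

Compute successive powers until reaching e:
  (a¹⁷b)¹ = a¹⁷b, (a¹⁷b)² = e.
The smallest positive k with (a¹⁷b)ᵏ = e is 2.

Answer: 2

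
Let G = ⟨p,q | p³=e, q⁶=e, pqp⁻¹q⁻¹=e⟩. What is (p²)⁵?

Compute successive powers of (p²), reducing at each step:
  (p²)²: (p²) · p² = p
  (p²)³: p · p² = e
  (p²)⁴: e · p² = p²
  (p²)⁵: (p²) · p² = p

Answer: p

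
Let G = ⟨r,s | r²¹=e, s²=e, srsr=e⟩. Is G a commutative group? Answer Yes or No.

r·s = rs but s·r = r²⁰s, so r·s ≠ s·r and G is not abelian.

Answer: No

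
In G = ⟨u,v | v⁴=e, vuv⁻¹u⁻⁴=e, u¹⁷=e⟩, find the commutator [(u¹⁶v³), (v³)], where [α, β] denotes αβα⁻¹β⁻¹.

[(u¹⁶v³), (v³)] = (u¹⁶v³)·(v³)·(u¹⁶v³)⁻¹·(v³)⁻¹.
  (u¹⁶v³) · (v³) = u¹⁶v²
  (u¹⁶v²) · (u⁴v) = u¹²v³
  (u¹²v³) · v = u¹²

Answer: u¹²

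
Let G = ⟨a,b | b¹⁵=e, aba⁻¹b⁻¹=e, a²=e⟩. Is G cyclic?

|G| = 30. The element ab has order 30 (its powers give 30 distinct elements), so ⟨ab⟩ = G and G is cyclic.

Answer: Yes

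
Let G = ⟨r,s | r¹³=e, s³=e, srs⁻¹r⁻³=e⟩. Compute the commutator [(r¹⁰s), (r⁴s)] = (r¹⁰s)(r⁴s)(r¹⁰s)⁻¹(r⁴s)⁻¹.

[(r¹⁰s), (r⁴s)] = (r¹⁰s)·(r⁴s)·(r¹⁰s)⁻¹·(r⁴s)⁻¹.
  (r¹⁰s) · (r⁴s) = r⁹s²
  (r⁹s²) · (rs²) = r⁵s
  (r⁵s) · (r³s²) = r

Answer: r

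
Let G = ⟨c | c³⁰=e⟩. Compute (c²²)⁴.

Compute successive powers of (c²²), reducing at each step:
  (c²²)²: (c²²) · c²² = c¹⁴
  (c²²)³: (c¹⁴) · c²² = c⁶
  (c²²)⁴: (c⁶) · c²² = c²⁸

Answer: c²⁸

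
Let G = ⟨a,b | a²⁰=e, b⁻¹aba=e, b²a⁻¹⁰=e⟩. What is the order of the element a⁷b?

Compute successive powers until reaching e:
  (a⁷b)¹ = a⁷b, (a⁷b)² = a¹⁰, (a⁷b)³ = a⁷b⁻¹, (a⁷b)⁴ = e.
The smallest positive k with (a⁷b)ᵏ = e is 4.

Answer: 4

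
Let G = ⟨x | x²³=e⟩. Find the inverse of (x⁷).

The order of (x⁷) is 23 (smallest k with (x⁷)ᵏ = e), so (x⁷)⁻¹ = (x⁷)²² = x¹⁶.
Check: (x⁷) · (x¹⁶) → (x⁷) · x¹⁶ = e, giving e as required.

Answer: x¹⁶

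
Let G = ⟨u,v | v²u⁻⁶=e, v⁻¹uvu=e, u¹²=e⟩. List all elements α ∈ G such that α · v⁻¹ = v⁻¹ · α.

⟨v⁻¹⟩ ⊆ C_G(v⁻¹) since powers of v⁻¹ commute with v⁻¹; so |C_G(v⁻¹)| ≥ |⟨v⁻¹⟩| = 4.
By orbit–stabilizer, |C_G(v⁻¹)| = |G| / |conj. class of v⁻¹| = 24 / 6 = 4.
The 4 elements commuting with v⁻¹ are {e, u⁶, v, v⁻¹}.

Answer: {e, u⁶, v, v⁻¹}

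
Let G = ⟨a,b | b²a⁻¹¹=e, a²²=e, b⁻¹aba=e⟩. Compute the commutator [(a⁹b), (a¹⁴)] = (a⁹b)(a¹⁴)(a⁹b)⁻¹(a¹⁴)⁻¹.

[(a⁹b), (a¹⁴)] = (a⁹b)·(a¹⁴)·(a⁹b)⁻¹·(a¹⁴)⁻¹.
  (a⁹b) · (a¹⁴) = a⁶b⁻¹
  (a⁶b⁻¹) · (a⁹b⁻¹) = a⁸
  (a⁸) · (a⁸) = a¹⁶

Answer: a¹⁶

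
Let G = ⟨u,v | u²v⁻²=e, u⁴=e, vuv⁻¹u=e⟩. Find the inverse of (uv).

The order of (uv) is 4 (smallest k with (uv)ᵏ = e), so (uv)⁻¹ = (uv)³ = uv⁻¹.
Check: (uv) · (uv⁻¹) → (uv) · u = v;   v · v⁻¹ = e, giving e as required.

Answer: uv⁻¹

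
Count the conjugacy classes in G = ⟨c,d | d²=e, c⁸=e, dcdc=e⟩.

The conjugacy classes (representative and size) are:
  [e] (size 1), [c] (size 2), [c⁶] (size 2), [c³] (size 2), [c⁴] (size 1), [d] (size 4), [c⁵d] (size 4).
Class equation: 1 + 2 + 2 + 2 + 1 + 4 + 4 = 16 = |G|. So G has 7 conjugacy classes.

Answer: 7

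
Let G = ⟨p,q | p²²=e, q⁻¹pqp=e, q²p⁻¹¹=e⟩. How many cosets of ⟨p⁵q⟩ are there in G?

First find ord(p⁵q) by computing successive powers:
  (p⁵q)¹ = p⁵q, (p⁵q)² = p¹¹, (p⁵q)³ = p⁵q⁻¹, (p⁵q)⁴ = e.
So |⟨p⁵q⟩| = ord(p⁵q) = 4. With |G| = 44, by Lagrange [G : ⟨p⁵q⟩] = 44/4 = 11.

Answer: 11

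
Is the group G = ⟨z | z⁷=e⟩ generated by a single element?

|G| = 7. The element z has order 7 (its powers give 7 distinct elements), so ⟨z⟩ = G and G is cyclic.

Answer: Yes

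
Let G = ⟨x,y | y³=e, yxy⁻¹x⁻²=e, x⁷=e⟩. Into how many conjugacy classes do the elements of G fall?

The conjugacy classes (representative and size) are:
  [e] (size 1), [x²] (size 3), [x⁵] (size 3), [y] (size 7), [y²] (size 7).
Class equation: 1 + 3 + 3 + 7 + 7 = 21 = |G|. So G has 5 conjugacy classes.

Answer: 5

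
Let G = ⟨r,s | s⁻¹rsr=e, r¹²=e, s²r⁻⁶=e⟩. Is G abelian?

r·s = rs but s·r = r⁵s⁻¹, so r·s ≠ s·r and G is not abelian.

Answer: No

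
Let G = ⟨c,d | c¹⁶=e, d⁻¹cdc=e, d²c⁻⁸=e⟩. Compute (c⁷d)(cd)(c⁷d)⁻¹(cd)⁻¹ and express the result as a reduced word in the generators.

[(c⁷d), (cd)] = (c⁷d)·(cd)·(c⁷d)⁻¹·(cd)⁻¹.
  (c⁷d) · (cd) = c¹⁴
  (c¹⁴) · (c⁷d⁻¹) = c⁵d⁻¹
  (c⁵d⁻¹) · (cd⁻¹) = c¹²

Answer: c¹²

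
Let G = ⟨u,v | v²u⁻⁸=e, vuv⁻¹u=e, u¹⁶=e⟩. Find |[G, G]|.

G' = [G, G] is generated by all commutators. The generator-pair commutators are: [u, v] = u².
The subgroup they normally generate is {e, u², u⁴, u⁶, u⁸, u¹⁰, u¹², u¹⁴}, of order 8.
Check: |G/G'| = 32/8 = 4 is the order of the abelianisation.

Answer: 8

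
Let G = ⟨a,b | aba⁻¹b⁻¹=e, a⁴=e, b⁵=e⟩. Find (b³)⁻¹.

The order of (b³) is 5 (smallest k with (b³)ᵏ = e), so (b³)⁻¹ = (b³)⁴ = b².
Check: (b³) · (b²) → (b³) · b² = e, giving e as required.

Answer: b²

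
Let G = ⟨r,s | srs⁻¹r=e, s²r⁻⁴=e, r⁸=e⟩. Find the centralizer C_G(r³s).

⟨r³s⟩ ⊆ C_G(r³s) since powers of r³s commute with r³s; so |C_G(r³s)| ≥ |⟨r³s⟩| = 4.
By orbit–stabilizer, |C_G(r³s)| = |G| / |conj. class of r³s| = 16 / 4 = 4.
The 4 elements commuting with r³s are {e, r⁴, r³s⁻¹, r³s}.

Answer: {e, r⁴, r³s⁻¹, r³s}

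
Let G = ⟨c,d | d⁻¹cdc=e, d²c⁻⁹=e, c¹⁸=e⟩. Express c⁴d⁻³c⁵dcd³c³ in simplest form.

Multiply left to right, reducing at each step:
  (c⁴) · d⁻³ = c⁴d
  (c⁴d) · c⁵ = c⁸d⁻¹
  (c⁸d⁻¹) · d = c⁸
  (c⁸) · c = c⁹
  (c⁹) · d³ = d
  d · c³ = c⁶d⁻¹

Answer: c⁶d⁻¹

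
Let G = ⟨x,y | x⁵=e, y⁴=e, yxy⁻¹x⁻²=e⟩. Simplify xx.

Compute x · x by multiplying left to right and reducing via the relations at each step:
  x · x = x²

Answer: x²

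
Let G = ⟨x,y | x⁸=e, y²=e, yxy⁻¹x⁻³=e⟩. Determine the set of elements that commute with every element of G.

An element z ∈ Z(G) iff z commutes with every generator.
For example x⁴ is central: (x⁴)·x = x⁵ = x·(x⁴); (x⁴)·y = x⁴y = y·(x⁴).
Whereas x ∉ Z(G) since x·y = xy ≠ x³y = y·x.
Checking each of the 16 elements this way gives Z(G) = {e, x⁴}, of order 2.

Answer: {e, x⁴}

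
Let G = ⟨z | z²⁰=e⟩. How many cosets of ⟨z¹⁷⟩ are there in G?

First find ord(z¹⁷) by computing successive powers:
  (z¹⁷)¹ = z¹⁷, (z¹⁷)² = z¹⁴, (z¹⁷)³ = z¹¹, (z¹⁷)⁴ = z⁸, (z¹⁷)⁵ = z⁵, (z¹⁷)⁶ = z², (z¹⁷)⁷ = z¹⁹, (z¹⁷)⁸ = z¹⁶, (z¹⁷)⁹ = z¹³, (z¹⁷)¹⁰ = z¹⁰, (z¹⁷)¹¹ = z⁷, (z¹⁷)¹² = z⁴, (z¹⁷)¹³ = z, (z¹⁷)¹⁴ = z¹⁸, (z¹⁷)¹⁵ = z¹⁵, (z¹⁷)¹⁶ = z¹², (z¹⁷)¹⁷ = z⁹, (z¹⁷)¹⁸ = z⁶, (z¹⁷)¹⁹ = z³, (z¹⁷)²⁰ = e.
So |⟨z¹⁷⟩| = ord(z¹⁷) = 20. With |G| = 20, by Lagrange [G : ⟨z¹⁷⟩] = 20/20 = 1.

Answer: 1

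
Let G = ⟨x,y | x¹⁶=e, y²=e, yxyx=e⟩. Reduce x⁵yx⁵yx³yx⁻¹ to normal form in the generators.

Multiply left to right, reducing at each step:
  (x⁵) · y = x⁵y
  (x⁵y) · x⁵ = y
  y · y = e
  e · x³ = x³
  (x³) · y = x³y
  (x³y) · x⁻¹ = x⁴y

Answer: x⁴y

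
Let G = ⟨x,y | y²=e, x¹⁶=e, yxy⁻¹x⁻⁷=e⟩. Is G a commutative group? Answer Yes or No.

x·y = xy but y·x = x⁷y, so x·y ≠ y·x and G is not abelian.

Answer: No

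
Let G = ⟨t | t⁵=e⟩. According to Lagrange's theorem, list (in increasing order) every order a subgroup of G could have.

|G| = 5 = 5. By Lagrange's theorem the order of any subgroup divides 5; the divisors of 5 are 1, 5.

Answer: 1, 5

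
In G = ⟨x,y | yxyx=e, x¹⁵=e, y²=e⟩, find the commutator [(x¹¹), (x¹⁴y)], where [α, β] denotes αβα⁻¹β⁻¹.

[(x¹¹), (x¹⁴y)] = (x¹¹)·(x¹⁴y)·(x¹¹)⁻¹·(x¹⁴y)⁻¹.
  (x¹¹) · (x¹⁴y) = x¹⁰y
  (x¹⁰y) · (x⁴) = x⁶y
  (x⁶y) · (x¹⁴y) = x⁷

Answer: x⁷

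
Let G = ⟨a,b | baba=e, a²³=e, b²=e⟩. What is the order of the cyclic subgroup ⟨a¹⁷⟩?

|⟨a¹⁷⟩| equals the order of a¹⁷. Compute successive powers until reaching e:
  (a¹⁷)¹ = a¹⁷, (a¹⁷)² = a¹¹, (a¹⁷)³ = a⁵, (a¹⁷)⁴ = a²², (a¹⁷)⁵ = a¹⁶, (a¹⁷)⁶ = a¹⁰, (a¹⁷)⁷ = a⁴, (a¹⁷)⁸ = a²¹, (a¹⁷)⁹ = a¹⁵, (a¹⁷)¹⁰ = a⁹, (a¹⁷)¹¹ = a³, (a¹⁷)¹² = a²⁰, (a¹⁷)¹³ = a¹⁴, (a¹⁷)¹⁴ = a⁸, (a¹⁷)¹⁵ = a², (a¹⁷)¹⁶ = a¹⁹, (a¹⁷)¹⁷ = a¹³, (a¹⁷)¹⁸ = a⁷, (a¹⁷)¹⁹ = a, (a¹⁷)²⁰ = a¹⁸, (a¹⁷)²¹ = a¹², (a¹⁷)²² = a⁶, (a¹⁷)²³ = e.
The smallest positive k with (a¹⁷)ᵏ = e is 23, so |⟨a¹⁷⟩| = 23.

Answer: 23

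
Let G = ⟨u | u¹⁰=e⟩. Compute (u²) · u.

Compute (u²) · u by multiplying left to right and reducing via the relations at each step:
  (u²) · u = u³

Answer: u³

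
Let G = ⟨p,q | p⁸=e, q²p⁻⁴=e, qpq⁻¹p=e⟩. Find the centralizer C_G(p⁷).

⟨p⁷⟩ ⊆ C_G(p⁷) since powers of p⁷ commute with p⁷; so |C_G(p⁷)| ≥ |⟨p⁷⟩| = 8.
By orbit–stabilizer, |C_G(p⁷)| = |G| / |conj. class of p⁷| = 16 / 2 = 8.
The 8 elements commuting with p⁷ are {e, p, p², p³, p⁴, p⁵, p⁶, p⁷}.

Answer: {e, p, p², p³, p⁴, p⁵, p⁶, p⁷}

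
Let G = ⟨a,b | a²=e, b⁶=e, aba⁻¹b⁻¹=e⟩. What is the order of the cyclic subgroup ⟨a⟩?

|⟨a⟩| equals the order of a. Compute successive powers until reaching e:
  a¹ = a, a² = e.
The smallest positive k with aᵏ = e is 2, so |⟨a⟩| = 2.

Answer: 2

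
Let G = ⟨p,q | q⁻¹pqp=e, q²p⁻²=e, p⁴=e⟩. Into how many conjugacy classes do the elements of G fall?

The conjugacy classes (representative and size) are:
  [e] (size 1), [p³] (size 2), [p²] (size 1), [q⁻¹] (size 2), [pq⁻¹] (size 2).
Class equation: 1 + 2 + 1 + 2 + 2 = 8 = |G|. So G has 5 conjugacy classes.

Answer: 5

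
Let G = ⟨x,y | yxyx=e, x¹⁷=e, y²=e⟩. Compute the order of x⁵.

Compute successive powers until reaching e:
  (x⁵)¹ = x⁵, (x⁵)² = x¹⁰, (x⁵)³ = x¹⁵, (x⁵)⁴ = x³, (x⁵)⁵ = x⁸, (x⁵)⁶ = x¹³, (x⁵)⁷ = x, (x⁵)⁸ = x⁶, (x⁵)⁹ = x¹¹, (x⁵)¹⁰ = x¹⁶, (x⁵)¹¹ = x⁴, (x⁵)¹² = x⁹, (x⁵)¹³ = x¹⁴, (x⁵)¹⁴ = x², (x⁵)¹⁵ = x⁷, (x⁵)¹⁶ = x¹², (x⁵)¹⁷ = e.
The smallest positive k with (x⁵)ᵏ = e is 17.

Answer: 17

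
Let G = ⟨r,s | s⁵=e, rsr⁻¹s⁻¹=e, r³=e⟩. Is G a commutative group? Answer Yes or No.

Each pair of generators commutes: r·s = rs = s·r. Since the generators pairwise commute, every element of G commutes with every other, so G is abelian.

Answer: Yes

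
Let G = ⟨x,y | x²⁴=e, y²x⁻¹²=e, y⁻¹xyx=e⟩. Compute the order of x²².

Compute successive powers until reaching e:
  (x²²)¹ = x²², (x²²)² = x²⁰, (x²²)³ = x¹⁸, (x²²)⁴ = x¹⁶, (x²²)⁵ = x¹⁴, (x²²)⁶ = x¹², (x²²)⁷ = x¹⁰, (x²²)⁸ = x⁸, (x²²)⁹ = x⁶, (x²²)¹⁰ = x⁴, (x²²)¹¹ = x², (x²²)¹² = e.
The smallest positive k with (x²²)ᵏ = e is 12.

Answer: 12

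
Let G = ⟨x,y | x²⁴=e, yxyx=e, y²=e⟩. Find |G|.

Enumerate words in the generators, reducing via the relations: the distinct elements are
  {e, x, y, xy, x², x³, x⁴, x⁵, x⁶, x⁷, x⁸, x⁹, x²y, x²², x²³, x²¹, x²⁰, x³y, x¹², x¹³, x¹¹, x¹⁰, x¹⁴, x¹⁵, x¹⁶, x¹⁷, x¹⁸, x¹⁹, x⁴y, x⁵y, x⁶y, x⁷y, x⁸y, x⁹y, x²²y, x²³y, x²¹y, x²⁰y, x¹²y, x¹³y, x¹¹y, x¹⁰y, x¹⁴y, x¹⁵y, x¹⁶y, x¹⁷y, x¹⁸y, x¹⁹y}.
No further products give new elements, so |G| = 48.

Answer: 48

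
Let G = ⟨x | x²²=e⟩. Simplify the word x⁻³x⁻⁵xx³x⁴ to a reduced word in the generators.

Multiply left to right, reducing at each step:
  (x¹⁹) · x⁻⁵ = x¹⁴
  (x¹⁴) · x = x¹⁵
  (x¹⁵) · x³ = x¹⁸
  (x¹⁸) · x⁴ = e

Answer: e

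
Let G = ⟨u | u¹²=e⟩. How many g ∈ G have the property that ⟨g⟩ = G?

G is cyclic of order 12. An element generates G iff its order is 12, and a cyclic group of order 12 has exactly φ(12) = 4 such elements.

Answer: 4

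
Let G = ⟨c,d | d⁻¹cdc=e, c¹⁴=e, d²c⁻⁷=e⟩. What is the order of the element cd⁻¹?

Compute successive powers until reaching e:
  (cd⁻¹)¹ = cd⁻¹, (cd⁻¹)² = c⁷, (cd⁻¹)³ = cd, (cd⁻¹)⁴ = e.
The smallest positive k with (cd⁻¹)ᵏ = e is 4.

Answer: 4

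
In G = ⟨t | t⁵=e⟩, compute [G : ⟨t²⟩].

First find ord(t²) by computing successive powers:
  (t²)¹ = t², (t²)² = t⁴, (t²)³ = t, (t²)⁴ = t³, (t²)⁵ = e.
So |⟨t²⟩| = ord(t²) = 5. With |G| = 5, by Lagrange [G : ⟨t²⟩] = 5/5 = 1.

Answer: 1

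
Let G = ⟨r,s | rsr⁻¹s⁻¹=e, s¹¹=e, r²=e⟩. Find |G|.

Enumerate words in the generators, reducing via the relations: the distinct elements are
  {e, r, s, rs, s², s³, s⁴, s⁵, s⁶, s⁷, s⁸, s⁹, rs², rs³, rs⁴, rs⁵, rs⁶, rs⁷, rs⁸, rs⁹, s¹⁰, rs¹⁰}.
No further products give new elements, so |G| = 22.

Answer: 22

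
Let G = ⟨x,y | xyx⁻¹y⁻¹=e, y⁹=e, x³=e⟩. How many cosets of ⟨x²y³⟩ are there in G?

First find ord(x²y³) by computing successive powers:
  (x²y³)¹ = x²y³, (x²y³)² = xy⁶, (x²y³)³ = e.
So |⟨x²y³⟩| = ord(x²y³) = 3. With |G| = 27, by Lagrange [G : ⟨x²y³⟩] = 27/3 = 9.

Answer: 9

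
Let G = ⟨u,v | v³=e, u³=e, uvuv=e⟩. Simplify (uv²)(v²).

Compute (uv²) · (v²) by multiplying left to right and reducing via the relations at each step:
  (uv²) · v² = uv

Answer: uv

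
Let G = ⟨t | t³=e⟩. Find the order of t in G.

Compute successive powers until reaching e:
  t¹ = t, t² = t², t³ = e.
The smallest positive k with tᵏ = e is 3.

Answer: 3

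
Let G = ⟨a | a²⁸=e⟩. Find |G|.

G is generated by a single element, so G is cyclic. The relator gives a²⁸ = e and no smaller power is forced to be e, so the 28 powers {a, e, a², a³, a⁴, a⁵, a⁶, a⁷, a⁸, a⁹, a²², a²³, a²¹, a²⁰, a²⁴, a²⁵, a²⁶, a²⁷, a¹², a¹³, a¹¹, a¹⁰, a¹⁴, a¹⁵, a¹⁶, a¹⁷, a¹⁸, a¹⁹} are distinct. Hence |G| = 28.

Answer: 28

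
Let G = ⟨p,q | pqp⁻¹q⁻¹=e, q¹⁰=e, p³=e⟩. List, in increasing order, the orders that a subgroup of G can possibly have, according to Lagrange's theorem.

|G| = 30 = 2 · 3 · 5. By Lagrange's theorem the order of any subgroup divides 30; the divisors of 30 are 1, 2, 3, 5, 6, 10, 15, 30.

Answer: 1, 2, 3, 5, 6, 10, 15, 30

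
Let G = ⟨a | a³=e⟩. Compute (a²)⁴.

Compute successive powers of (a²), reducing at each step:
  (a²)²: (a²) · a² = a
  (a²)³: a · a² = e
  (a²)⁴: e · a² = a²

Answer: a²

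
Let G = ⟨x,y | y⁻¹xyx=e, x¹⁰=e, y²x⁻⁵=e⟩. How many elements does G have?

Enumerate words in the generators, reducing via the relations: the distinct elements are
  {e, x, y, xy, x², x³, x⁴, x⁵, x⁶, x⁷, x⁸, x⁹, x²y, x³y, x⁴y, y⁻¹, xy⁻¹, x²y⁻¹, x³y⁻¹, x⁴y⁻¹}.
No further products give new elements, so |G| = 20.

Answer: 20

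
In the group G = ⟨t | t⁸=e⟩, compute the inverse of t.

The order of t is 8 (smallest k with tᵏ = e), so t⁻¹ = t⁷ = t⁷.
Check: t · (t⁷) → t · t⁷ = e, giving e as required.

Answer: t⁷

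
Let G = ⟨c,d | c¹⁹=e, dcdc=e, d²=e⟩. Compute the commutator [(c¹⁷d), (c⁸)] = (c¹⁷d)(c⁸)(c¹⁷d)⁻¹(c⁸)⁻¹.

[(c¹⁷d), (c⁸)] = (c¹⁷d)·(c⁸)·(c¹⁷d)⁻¹·(c⁸)⁻¹.
  (c¹⁷d) · (c⁸) = c⁹d
  (c⁹d) · (c¹⁷d) = c¹¹
  (c¹¹) · (c¹¹) = c³

Answer: c³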